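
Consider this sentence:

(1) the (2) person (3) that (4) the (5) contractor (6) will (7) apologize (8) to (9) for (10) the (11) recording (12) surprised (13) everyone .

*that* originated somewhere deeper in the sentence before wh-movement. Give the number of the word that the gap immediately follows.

'that' functions as the object of the preposition 'to'. Wh-movement fronts it, leaving a gap right after 'to':
The person that the contractor will apologize to ___ for the recording surprised everyone.
'to' is word 8.

8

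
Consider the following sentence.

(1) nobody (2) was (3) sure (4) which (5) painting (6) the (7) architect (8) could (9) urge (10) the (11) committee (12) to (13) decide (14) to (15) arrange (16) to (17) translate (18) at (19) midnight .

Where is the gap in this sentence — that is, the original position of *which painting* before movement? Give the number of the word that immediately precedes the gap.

17

In situ: The architect could urge the committee to decide to arrange to translate which painting at midnight.
The filler 'which painting' is interpreted as the direct object of 'translate'. It moves to the left edge, and the trace sits right after 'translate':
Nobody was sure which painting the architect could urge the committee to decide to arrange to translate ___ at midnight.
'translate' is word 17.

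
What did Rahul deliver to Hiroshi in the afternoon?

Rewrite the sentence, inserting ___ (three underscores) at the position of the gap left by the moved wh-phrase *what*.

What did Rahul deliver ___ to Hiroshi in the afternoon?

In situ: Rahul did deliver what to Hiroshi in the afternoon.
'what' is the direct object of 'deliver'. The gap is right after 'deliver'.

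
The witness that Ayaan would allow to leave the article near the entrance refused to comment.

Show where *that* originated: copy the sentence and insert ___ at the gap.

'that' functions as the direct object of 'allow'. The gap is right after 'allow'.

The witness that Ayaan would allow ___ to leave the article near the entrance refused to comment.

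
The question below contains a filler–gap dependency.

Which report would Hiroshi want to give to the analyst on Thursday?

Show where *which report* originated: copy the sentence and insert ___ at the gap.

Which report would Hiroshi want to give ___ to the analyst on Thursday?

Underlying clause: Hiroshi would want to give which report to the analyst on Thursday.
The filler 'which report' is interpreted as the direct object of 'give'. The gap is right after 'give'.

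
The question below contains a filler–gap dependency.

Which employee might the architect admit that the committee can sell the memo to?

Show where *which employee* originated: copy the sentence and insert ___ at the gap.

Which employee might the architect admit that the committee can sell the memo to ___?

Pre-movement form: The architect might admit that the committee can sell the memo to which employee.
'which employee' is the object of the preposition 'to' (recipient of 'sell'). The gap is right after 'to'.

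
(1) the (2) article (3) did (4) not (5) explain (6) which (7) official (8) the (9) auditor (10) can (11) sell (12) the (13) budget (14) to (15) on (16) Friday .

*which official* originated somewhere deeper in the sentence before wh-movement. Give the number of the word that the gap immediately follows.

In situ: The auditor can sell the budget to which official on Friday.
The filler 'which official' is interpreted as the object of the preposition 'to' (recipient of 'sell'). Wh-movement fronts it, leaving a gap right after 'to':
The article did not explain which official the auditor can sell the budget to ___ on Friday.
'to' is word 14.

14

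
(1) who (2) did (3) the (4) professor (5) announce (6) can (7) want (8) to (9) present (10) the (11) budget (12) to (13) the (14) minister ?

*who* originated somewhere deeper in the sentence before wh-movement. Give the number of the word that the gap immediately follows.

Before movement: The professor did announce who can want to present the budget to the minister.
'who' functions as the subject of the clause embedded under 'announce'. It moves to the left edge, and the trace sits right after 'announce':
Who did the professor announce ___ can want to present the budget to the minister?
'announce' is word 5.

5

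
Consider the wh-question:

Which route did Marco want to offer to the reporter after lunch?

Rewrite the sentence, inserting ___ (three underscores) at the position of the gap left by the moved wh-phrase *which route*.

Which route did Marco want to offer ___ to the reporter after lunch?

Underlying clause: Marco did want to offer which route to the reporter after lunch.
'which route' functions as the direct object of 'offer'. The gap is right after 'offer'.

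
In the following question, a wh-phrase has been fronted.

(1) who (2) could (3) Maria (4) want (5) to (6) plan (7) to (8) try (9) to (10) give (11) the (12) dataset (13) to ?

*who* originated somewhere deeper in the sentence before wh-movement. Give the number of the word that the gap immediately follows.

13

Pre-movement form: Maria could want to plan to try to give the dataset to who.
'who' functions as the object of the preposition 'to' (recipient of 'give'). Fronting leaves a gap immediately after 'to':
Who could Maria want to plan to try to give the dataset to ___?
'to' is word 13.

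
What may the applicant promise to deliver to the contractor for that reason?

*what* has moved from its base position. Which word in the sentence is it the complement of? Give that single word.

deliver

Before movement: The applicant may promise to deliver what to the contractor for that reason.
The filler 'what' is interpreted as the direct object of 'deliver'. Fronting leaves a gap immediately after 'deliver':
What may the applicant promise to deliver ___ to the contractor for that reason?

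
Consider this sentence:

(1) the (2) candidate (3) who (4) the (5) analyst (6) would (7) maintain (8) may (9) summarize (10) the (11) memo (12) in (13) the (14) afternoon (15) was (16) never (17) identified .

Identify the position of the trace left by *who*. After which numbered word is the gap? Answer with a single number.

'who' is the subject of the clause embedded under 'maintain'. Fronting leaves a gap immediately after 'maintain':
The candidate who the analyst would maintain ___ may summarize the memo in the afternoon was never identified.
'maintain' is word 7.

7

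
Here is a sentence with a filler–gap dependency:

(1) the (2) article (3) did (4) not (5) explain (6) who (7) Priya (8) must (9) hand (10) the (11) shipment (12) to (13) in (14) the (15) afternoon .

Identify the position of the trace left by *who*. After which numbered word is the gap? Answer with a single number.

Pre-movement form: Priya must hand the shipment to who in the afternoon.
'who' functions as the object of the preposition 'to' (recipient of 'hand'). It moves to the left edge, and the trace sits right after 'to':
The article did not explain who Priya must hand the shipment to ___ in the afternoon.
'to' is word 12.

12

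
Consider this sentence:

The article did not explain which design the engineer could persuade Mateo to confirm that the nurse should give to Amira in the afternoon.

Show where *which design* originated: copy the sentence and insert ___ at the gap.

In situ: The engineer could persuade Mateo to confirm that the nurse should give which design to Amira in the afternoon.
'which design' functions as the direct object of 'give'. The gap is right after 'give'.

The article did not explain which design the engineer could persuade Mateo to confirm that the nurse should give ___ to Amira in the afternoon.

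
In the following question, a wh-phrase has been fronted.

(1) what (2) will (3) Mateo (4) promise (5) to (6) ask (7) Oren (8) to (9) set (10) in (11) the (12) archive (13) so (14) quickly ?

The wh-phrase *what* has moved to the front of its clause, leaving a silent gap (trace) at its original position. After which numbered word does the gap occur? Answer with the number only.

9

In situ: Mateo will promise to ask Oren to set what in the archive so quickly.
The filler 'what' is interpreted as the direct object of 'set'. It moves to the left edge, and the trace sits right after 'set':
What will Mateo promise to ask Oren to set ___ in the archive so quickly?
'set' is word 9.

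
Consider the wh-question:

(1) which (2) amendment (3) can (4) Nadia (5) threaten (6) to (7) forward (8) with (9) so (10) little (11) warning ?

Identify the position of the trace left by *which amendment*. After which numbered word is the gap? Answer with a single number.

7

In situ: Nadia can threaten to forward which amendment with so little warning.
'which amendment' is the direct object of 'forward'. It moves to the left edge, and the trace sits right after 'forward':
Which amendment can Nadia threaten to forward ___ with so little warning?
'forward' is word 7.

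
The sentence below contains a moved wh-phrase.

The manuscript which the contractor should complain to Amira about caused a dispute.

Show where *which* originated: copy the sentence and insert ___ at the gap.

The manuscript which the contractor should complain to Amira about ___ caused a dispute.

'which' functions as the object of the preposition 'about'. The gap is right after 'about'.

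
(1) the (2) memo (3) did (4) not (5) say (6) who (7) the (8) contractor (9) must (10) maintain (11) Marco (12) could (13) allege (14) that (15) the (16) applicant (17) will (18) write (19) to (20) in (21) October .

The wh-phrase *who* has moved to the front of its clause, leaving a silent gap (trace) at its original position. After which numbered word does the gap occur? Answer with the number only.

Pre-movement form: The contractor must maintain Marco could allege that the applicant will write to who in October.
'who' functions as the object of the preposition 'to'. Wh-movement fronts it, leaving a gap right after 'to':
The memo did not say who the contractor must maintain Marco could allege that the applicant will write to ___ in October.
'to' is word 19.

19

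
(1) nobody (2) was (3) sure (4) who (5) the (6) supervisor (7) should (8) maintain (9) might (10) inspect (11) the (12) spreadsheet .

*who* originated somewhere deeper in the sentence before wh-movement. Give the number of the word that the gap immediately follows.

Before movement: The supervisor should maintain who might inspect the spreadsheet.
The filler 'who' is interpreted as the subject of the clause embedded under 'maintain'. It moves to the left edge, and the trace sits right after 'maintain':
Nobody was sure who the supervisor should maintain ___ might inspect the spreadsheet.
'maintain' is word 8.

8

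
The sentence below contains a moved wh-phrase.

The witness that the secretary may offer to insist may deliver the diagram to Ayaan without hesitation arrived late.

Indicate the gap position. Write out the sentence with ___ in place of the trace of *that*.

'that' functions as the subject of the clause embedded under 'insist'. The gap is right after 'insist'.

The witness that the secretary may offer to insist ___ may deliver the diagram to Ayaan without hesitation arrived late.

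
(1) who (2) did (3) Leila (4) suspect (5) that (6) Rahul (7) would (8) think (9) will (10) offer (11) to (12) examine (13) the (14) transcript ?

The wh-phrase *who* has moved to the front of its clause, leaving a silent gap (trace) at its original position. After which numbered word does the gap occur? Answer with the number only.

In situ: Leila did suspect that Rahul would think who will offer to examine the transcript.
The filler 'who' is interpreted as the subject of the clause embedded under 'think'. Wh-movement fronts it, leaving a gap right after 'think':
Who did Leila suspect that Rahul would think ___ will offer to examine the transcript?
'think' is word 8.

8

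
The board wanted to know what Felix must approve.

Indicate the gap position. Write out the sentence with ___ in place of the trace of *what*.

Underlying clause: Felix must approve what.
'what' functions as the direct object of 'approve'. The gap is right after 'approve'.

The board wanted to know what Felix must approve ___.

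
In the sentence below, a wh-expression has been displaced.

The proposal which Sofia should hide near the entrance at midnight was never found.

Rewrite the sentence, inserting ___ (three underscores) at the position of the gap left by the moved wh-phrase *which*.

The proposal which Sofia should hide ___ near the entrance at midnight was never found.

The filler 'which' is interpreted as the direct object of 'hide'. The gap is right after 'hide'.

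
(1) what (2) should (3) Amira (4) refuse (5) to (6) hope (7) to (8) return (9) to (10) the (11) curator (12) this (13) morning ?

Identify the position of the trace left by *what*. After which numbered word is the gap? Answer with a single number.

Pre-movement form: Amira should refuse to hope to return what to the curator this morning.
'what' is the direct object of 'return'. Fronting leaves a gap immediately after 'return':
What should Amira refuse to hope to return ___ to the curator this morning?
'return' is word 8.

8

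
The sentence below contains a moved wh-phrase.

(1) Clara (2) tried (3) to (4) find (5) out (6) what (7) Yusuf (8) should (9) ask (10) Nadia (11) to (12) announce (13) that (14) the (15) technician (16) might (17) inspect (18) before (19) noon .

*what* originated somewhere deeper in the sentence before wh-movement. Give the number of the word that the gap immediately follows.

17

Pre-movement form: Yusuf should ask Nadia to announce that the technician might inspect what before noon.
The filler 'what' is interpreted as the direct object of 'inspect'. It moves to the left edge, and the trace sits right after 'inspect':
Clara tried to find out what Yusuf should ask Nadia to announce that the technician might inspect ___ before noon.
'inspect' is word 17.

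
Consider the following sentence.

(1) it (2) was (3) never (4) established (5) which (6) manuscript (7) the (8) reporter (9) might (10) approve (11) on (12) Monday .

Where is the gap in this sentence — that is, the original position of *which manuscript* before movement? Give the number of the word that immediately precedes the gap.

10

Pre-movement form: The reporter might approve which manuscript on Monday.
The filler 'which manuscript' is interpreted as the direct object of 'approve'. It moves to the left edge, and the trace sits right after 'approve':
It was never established which manuscript the reporter might approve ___ on Monday.
'approve' is word 10.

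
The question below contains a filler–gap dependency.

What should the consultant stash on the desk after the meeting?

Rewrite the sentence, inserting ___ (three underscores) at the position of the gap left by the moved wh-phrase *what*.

In situ: The consultant should stash what on the desk after the meeting.
The filler 'what' is interpreted as the direct object of 'stash'. The gap is right after 'stash'.

What should the consultant stash ___ on the desk after the meeting?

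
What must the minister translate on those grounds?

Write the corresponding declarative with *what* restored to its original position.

'what' is the direct object of 'translate'. It moves to the left edge, and the trace sits right after 'translate':
What must the minister translate ___ on those grounds?

The minister must translate what on those grounds.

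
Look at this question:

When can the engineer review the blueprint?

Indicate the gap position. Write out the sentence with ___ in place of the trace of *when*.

Underlying clause: The engineer can review the blueprint when.
'when' functions as the temporal adjunct. The gap is right after 'blueprint'.

When can the engineer review the blueprint ___?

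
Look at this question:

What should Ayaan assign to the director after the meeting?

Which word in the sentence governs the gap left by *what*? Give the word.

In situ: Ayaan should assign what to the director after the meeting.
'what' functions as the direct object of 'assign'. It moves to the left edge, and the trace sits right after 'assign':
What should Ayaan assign ___ to the director after the meeting?

assign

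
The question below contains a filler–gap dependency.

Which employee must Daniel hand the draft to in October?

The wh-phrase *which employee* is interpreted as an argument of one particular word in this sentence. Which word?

to

Pre-movement form: Daniel must hand the draft to which employee in October.
'which employee' is the object of the preposition 'to' (recipient of 'hand'). Wh-movement fronts it, leaving a gap right after 'to':
Which employee must Daniel hand the draft to ___ in October?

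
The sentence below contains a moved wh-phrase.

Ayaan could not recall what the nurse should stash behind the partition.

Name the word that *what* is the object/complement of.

Before movement: The nurse should stash what behind the partition.
The filler 'what' is interpreted as the direct object of 'stash'. Wh-movement fronts it, leaving a gap right after 'stash':
Ayaan could not recall what the nurse should stash ___ behind the partition.

stash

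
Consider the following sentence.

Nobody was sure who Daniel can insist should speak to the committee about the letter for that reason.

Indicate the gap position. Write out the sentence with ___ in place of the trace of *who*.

In situ: Daniel can insist who should speak to the committee about the letter for that reason.
'who' is the subject of the clause embedded under 'insist'. The gap is right after 'insist'.

Nobody was sure who Daniel can insist ___ should speak to the committee about the letter for that reason.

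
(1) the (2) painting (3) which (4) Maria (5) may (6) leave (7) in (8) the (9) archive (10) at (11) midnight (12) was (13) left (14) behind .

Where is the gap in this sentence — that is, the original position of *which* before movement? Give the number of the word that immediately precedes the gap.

'which' is the direct object of 'leave'. Fronting leaves a gap immediately after 'leave':
The painting which Maria may leave ___ in the archive at midnight was left behind.
'leave' is word 6.

6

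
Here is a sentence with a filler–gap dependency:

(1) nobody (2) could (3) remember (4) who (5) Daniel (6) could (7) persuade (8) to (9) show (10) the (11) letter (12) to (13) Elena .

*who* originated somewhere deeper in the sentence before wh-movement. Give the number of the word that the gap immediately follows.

7

Pre-movement form: Daniel could persuade who to show the letter to Elena.
'who' is the direct object of 'persuade'. Wh-movement fronts it, leaving a gap right after 'persuade':
Nobody could remember who Daniel could persuade ___ to show the letter to Elena.
'persuade' is word 7.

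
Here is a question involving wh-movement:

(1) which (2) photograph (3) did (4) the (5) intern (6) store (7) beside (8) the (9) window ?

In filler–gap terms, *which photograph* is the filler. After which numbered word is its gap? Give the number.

6

Before movement: The intern did store which photograph beside the window.
'which photograph' is the direct object of 'store'. Wh-movement fronts it, leaving a gap right after 'store':
Which photograph did the intern store ___ beside the window?
'store' is word 6.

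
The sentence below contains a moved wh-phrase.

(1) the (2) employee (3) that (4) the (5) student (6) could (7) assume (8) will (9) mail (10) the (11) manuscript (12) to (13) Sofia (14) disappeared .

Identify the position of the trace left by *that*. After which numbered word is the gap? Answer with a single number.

'that' is the subject of the clause embedded under 'assume'. Wh-movement fronts it, leaving a gap right after 'assume':
The employee that the student could assume ___ will mail the manuscript to Sofia disappeared.
'assume' is word 7.

7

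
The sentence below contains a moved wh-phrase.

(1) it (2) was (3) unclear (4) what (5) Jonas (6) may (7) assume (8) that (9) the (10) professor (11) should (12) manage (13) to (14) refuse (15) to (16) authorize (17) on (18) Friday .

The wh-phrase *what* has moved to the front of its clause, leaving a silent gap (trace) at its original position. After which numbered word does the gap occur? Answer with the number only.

16

Underlying clause: Jonas may assume that the professor should manage to refuse to authorize what on Friday.
'what' functions as the direct object of 'authorize'. Wh-movement fronts it, leaving a gap right after 'authorize':
It was unclear what Jonas may assume that the professor should manage to refuse to authorize ___ on Friday.
'authorize' is word 16.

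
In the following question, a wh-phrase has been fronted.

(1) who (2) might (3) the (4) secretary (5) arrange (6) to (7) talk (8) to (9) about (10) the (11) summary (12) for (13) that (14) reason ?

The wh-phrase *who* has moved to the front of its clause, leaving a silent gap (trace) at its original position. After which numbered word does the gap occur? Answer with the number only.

Underlying clause: The secretary might arrange to talk to who about the summary for that reason.
'who' is the object of the preposition 'to'. Wh-movement fronts it, leaving a gap right after 'to':
Who might the secretary arrange to talk to ___ about the summary for that reason?
'to' is word 8.

8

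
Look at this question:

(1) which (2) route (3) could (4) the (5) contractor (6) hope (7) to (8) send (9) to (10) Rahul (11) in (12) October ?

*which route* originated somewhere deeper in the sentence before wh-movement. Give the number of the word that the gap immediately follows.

Before movement: The contractor could hope to send which route to Rahul in October.
The filler 'which route' is interpreted as the direct object of 'send'. Wh-movement fronts it, leaving a gap right after 'send':
Which route could the contractor hope to send ___ to Rahul in October?
'send' is word 8.

8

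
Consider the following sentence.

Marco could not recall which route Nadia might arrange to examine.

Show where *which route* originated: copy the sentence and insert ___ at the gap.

Underlying clause: Nadia might arrange to examine which route.
'which route' is the direct object of 'examine'. The gap is right after 'examine'.

Marco could not recall which route Nadia might arrange to examine ___.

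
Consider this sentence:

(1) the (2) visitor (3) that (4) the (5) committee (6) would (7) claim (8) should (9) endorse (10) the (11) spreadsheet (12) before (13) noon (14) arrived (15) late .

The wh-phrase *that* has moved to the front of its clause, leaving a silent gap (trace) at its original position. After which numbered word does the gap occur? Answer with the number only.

'that' is the subject of the clause embedded under 'claim'. It moves to the left edge, and the trace sits right after 'claim':
The visitor that the committee would claim ___ should endorse the spreadsheet before noon arrived late.
'claim' is word 7.

7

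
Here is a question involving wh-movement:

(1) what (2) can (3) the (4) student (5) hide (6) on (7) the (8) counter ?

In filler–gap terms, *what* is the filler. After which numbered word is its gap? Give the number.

Pre-movement form: The student can hide what on the counter.
'what' is the direct object of 'hide'. It moves to the left edge, and the trace sits right after 'hide':
What can the student hide ___ on the counter?
'hide' is word 5.

5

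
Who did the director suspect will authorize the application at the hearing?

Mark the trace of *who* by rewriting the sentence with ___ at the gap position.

Who did the director suspect ___ will authorize the application at the hearing?

Before movement: The director did suspect who will authorize the application at the hearing.
'who' is the subject of the clause embedded under 'suspect'. The gap is right after 'suspect'.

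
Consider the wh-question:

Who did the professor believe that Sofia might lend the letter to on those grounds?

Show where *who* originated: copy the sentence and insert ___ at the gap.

Pre-movement form: The professor did believe that Sofia might lend the letter to who on those grounds.
The filler 'who' is interpreted as the object of the preposition 'to' (recipient of 'lend'). The gap is right after 'to'.

Who did the professor believe that Sofia might lend the letter to ___ on those grounds?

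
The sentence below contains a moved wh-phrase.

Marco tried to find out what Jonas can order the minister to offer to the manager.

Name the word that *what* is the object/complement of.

In situ: Jonas can order the minister to offer what to the manager.
'what' is the direct object of 'offer'. Wh-movement fronts it, leaving a gap right after 'offer':
Marco tried to find out what Jonas can order the minister to offer ___ to the manager.

offer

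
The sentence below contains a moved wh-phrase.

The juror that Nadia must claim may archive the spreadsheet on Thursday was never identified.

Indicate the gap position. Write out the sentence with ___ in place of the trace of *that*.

'that' is the subject of the clause embedded under 'claim'. The gap is right after 'claim'.

The juror that Nadia must claim ___ may archive the spreadsheet on Thursday was never identified.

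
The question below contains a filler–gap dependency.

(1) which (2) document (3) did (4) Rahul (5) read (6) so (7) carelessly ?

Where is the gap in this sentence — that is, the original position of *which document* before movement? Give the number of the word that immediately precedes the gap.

5

Before movement: Rahul did read which document so carelessly.
The filler 'which document' is interpreted as the direct object of 'read'. Fronting leaves a gap immediately after 'read':
Which document did Rahul read ___ so carelessly?
'read' is word 5.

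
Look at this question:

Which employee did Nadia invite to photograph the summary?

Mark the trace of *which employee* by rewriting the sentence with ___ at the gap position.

Before movement: Nadia did invite which employee to photograph the summary.
'which employee' functions as the direct object of 'invite'. The gap is right after 'invite'.

Which employee did Nadia invite ___ to photograph the summary?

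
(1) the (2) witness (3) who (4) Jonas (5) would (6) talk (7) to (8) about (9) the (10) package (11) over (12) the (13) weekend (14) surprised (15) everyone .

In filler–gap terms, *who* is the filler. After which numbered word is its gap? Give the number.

'who' functions as the object of the preposition 'to'. It moves to the left edge, and the trace sits right after 'to':
The witness who Jonas would talk to ___ about the package over the weekend surprised everyone.
'to' is word 7.

7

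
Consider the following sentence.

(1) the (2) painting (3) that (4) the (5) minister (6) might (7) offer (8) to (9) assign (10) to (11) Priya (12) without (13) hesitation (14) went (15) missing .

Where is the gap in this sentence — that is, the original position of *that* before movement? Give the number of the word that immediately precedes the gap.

The filler 'that' is interpreted as the direct object of 'assign'. It moves to the left edge, and the trace sits right after 'assign':
The painting that the minister might offer to assign ___ to Priya without hesitation went missing.
'assign' is word 9.

9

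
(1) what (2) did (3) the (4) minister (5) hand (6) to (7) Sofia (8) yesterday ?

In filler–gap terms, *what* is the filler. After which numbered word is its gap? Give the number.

Pre-movement form: The minister did hand what to Sofia yesterday.
'what' functions as the direct object of 'hand'. Wh-movement fronts it, leaving a gap right after 'hand':
What did the minister hand ___ to Sofia yesterday?
'hand' is word 5.

5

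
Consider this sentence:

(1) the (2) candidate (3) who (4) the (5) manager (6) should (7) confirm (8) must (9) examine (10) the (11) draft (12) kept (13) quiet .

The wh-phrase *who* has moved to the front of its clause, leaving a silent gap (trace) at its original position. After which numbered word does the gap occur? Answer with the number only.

'who' functions as the subject of the clause embedded under 'confirm'. Fronting leaves a gap immediately after 'confirm':
The candidate who the manager should confirm ___ must examine the draft kept quiet.
'confirm' is word 7.

7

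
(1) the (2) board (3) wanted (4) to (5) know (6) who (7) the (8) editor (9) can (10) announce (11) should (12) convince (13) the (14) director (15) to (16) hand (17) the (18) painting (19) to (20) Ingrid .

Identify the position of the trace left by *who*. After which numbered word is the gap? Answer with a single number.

In situ: The editor can announce who should convince the director to hand the painting to Ingrid.
'who' is the subject of the clause embedded under 'announce'. Fronting leaves a gap immediately after 'announce':
The board wanted to know who the editor can announce ___ should convince the director to hand the painting to Ingrid.
'announce' is word 10.

10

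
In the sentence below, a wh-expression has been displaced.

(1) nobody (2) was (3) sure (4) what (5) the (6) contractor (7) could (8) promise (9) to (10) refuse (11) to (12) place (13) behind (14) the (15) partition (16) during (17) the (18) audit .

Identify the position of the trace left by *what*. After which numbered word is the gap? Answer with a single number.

12

Before movement: The contractor could promise to refuse to place what behind the partition during the audit.
'what' functions as the direct object of 'place'. It moves to the left edge, and the trace sits right after 'place':
Nobody was sure what the contractor could promise to refuse to place ___ behind the partition during the audit.
'place' is word 12.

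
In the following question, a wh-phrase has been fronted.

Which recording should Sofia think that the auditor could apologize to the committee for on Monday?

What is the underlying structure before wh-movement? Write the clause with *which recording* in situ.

The filler 'which recording' is interpreted as the object of the preposition 'for'. Fronting leaves a gap immediately after 'for':
Which recording should Sofia think that the auditor could apologize to the committee for ___ on Monday?

Sofia should think that the auditor could apologize to the committee for which recording on Monday.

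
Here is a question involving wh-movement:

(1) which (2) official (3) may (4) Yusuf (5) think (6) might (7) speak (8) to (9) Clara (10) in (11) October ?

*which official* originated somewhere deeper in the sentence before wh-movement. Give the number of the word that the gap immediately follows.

5

Before movement: Yusuf may think which official might speak to Clara in October.
The filler 'which official' is interpreted as the subject of the clause embedded under 'think'. Fronting leaves a gap immediately after 'think':
Which official may Yusuf think ___ might speak to Clara in October?
'think' is word 5.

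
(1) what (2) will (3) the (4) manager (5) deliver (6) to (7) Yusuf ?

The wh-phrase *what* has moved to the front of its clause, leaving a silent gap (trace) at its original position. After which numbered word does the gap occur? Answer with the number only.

5

Before movement: The manager will deliver what to Yusuf.
'what' is the direct object of 'deliver'. Wh-movement fronts it, leaving a gap right after 'deliver':
What will the manager deliver ___ to Yusuf?
'deliver' is word 5.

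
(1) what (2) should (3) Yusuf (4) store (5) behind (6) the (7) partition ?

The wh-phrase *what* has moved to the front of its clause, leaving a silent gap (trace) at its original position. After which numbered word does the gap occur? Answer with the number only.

4

In situ: Yusuf should store what behind the partition.
The filler 'what' is interpreted as the direct object of 'store'. Fronting leaves a gap immediately after 'store':
What should Yusuf store ___ behind the partition?
'store' is word 4.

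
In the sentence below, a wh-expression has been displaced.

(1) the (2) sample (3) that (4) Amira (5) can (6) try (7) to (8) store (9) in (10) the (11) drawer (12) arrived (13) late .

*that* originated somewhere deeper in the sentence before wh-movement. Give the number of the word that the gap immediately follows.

The filler 'that' is interpreted as the direct object of 'store'. Fronting leaves a gap immediately after 'store':
The sample that Amira can try to store ___ in the drawer arrived late.
'store' is word 8.

8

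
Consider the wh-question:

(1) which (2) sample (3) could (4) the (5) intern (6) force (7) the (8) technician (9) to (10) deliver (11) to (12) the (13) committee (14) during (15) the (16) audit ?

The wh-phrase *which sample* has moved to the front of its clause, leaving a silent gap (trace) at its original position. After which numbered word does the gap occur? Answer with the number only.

10

Pre-movement form: The intern could force the technician to deliver which sample to the committee during the audit.
The filler 'which sample' is interpreted as the direct object of 'deliver'. It moves to the left edge, and the trace sits right after 'deliver':
Which sample could the intern force the technician to deliver ___ to the committee during the audit?
'deliver' is word 10.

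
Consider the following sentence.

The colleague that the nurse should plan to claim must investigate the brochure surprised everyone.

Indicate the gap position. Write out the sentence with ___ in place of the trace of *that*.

The colleague that the nurse should plan to claim ___ must investigate the brochure surprised everyone.

'that' functions as the subject of the clause embedded under 'claim'. The gap is right after 'claim'.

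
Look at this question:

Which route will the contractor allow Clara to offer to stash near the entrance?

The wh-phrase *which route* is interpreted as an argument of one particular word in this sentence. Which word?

stash

Pre-movement form: The contractor will allow Clara to offer to stash which route near the entrance.
'which route' is the direct object of 'stash'. Wh-movement fronts it, leaving a gap right after 'stash':
Which route will the contractor allow Clara to offer to stash ___ near the entrance?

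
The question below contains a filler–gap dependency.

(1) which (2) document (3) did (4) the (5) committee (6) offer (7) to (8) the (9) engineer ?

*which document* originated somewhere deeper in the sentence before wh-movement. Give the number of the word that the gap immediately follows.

Pre-movement form: The committee did offer which document to the engineer.
The filler 'which document' is interpreted as the direct object of 'offer'. Wh-movement fronts it, leaving a gap right after 'offer':
Which document did the committee offer ___ to the engineer?
'offer' is word 6.

6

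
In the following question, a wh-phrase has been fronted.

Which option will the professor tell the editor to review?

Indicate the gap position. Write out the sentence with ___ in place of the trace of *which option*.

Which option will the professor tell the editor to review ___?

Pre-movement form: The professor will tell the editor to review which option.
'which option' is the direct object of 'review'. The gap is right after 'review'.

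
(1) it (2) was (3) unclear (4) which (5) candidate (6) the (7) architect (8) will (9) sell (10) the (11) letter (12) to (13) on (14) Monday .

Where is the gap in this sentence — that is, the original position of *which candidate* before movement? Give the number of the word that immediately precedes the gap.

12

Underlying clause: The architect will sell the letter to which candidate on Monday.
The filler 'which candidate' is interpreted as the object of the preposition 'to' (recipient of 'sell'). Fronting leaves a gap immediately after 'to':
It was unclear which candidate the architect will sell the letter to ___ on Monday.
'to' is word 12.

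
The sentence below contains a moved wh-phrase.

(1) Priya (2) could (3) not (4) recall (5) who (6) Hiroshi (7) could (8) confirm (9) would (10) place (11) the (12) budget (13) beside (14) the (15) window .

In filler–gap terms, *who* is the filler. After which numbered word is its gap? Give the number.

8

Underlying clause: Hiroshi could confirm who would place the budget beside the window.
'who' functions as the subject of the clause embedded under 'confirm'. Fronting leaves a gap immediately after 'confirm':
Priya could not recall who Hiroshi could confirm ___ would place the budget beside the window.
'confirm' is word 8.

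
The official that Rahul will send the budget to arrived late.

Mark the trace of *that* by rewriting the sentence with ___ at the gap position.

The official that Rahul will send the budget to ___ arrived late.

'that' functions as the object of the preposition 'to' (recipient of 'send'). The gap is right after 'to'.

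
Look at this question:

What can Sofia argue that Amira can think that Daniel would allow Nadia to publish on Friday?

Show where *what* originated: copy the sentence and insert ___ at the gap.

Pre-movement form: Sofia can argue that Amira can think that Daniel would allow Nadia to publish what on Friday.
'what' functions as the direct object of 'publish'. The gap is right after 'publish'.

What can Sofia argue that Amira can think that Daniel would allow Nadia to publish ___ on Friday?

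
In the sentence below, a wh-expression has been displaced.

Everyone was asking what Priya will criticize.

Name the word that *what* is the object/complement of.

Pre-movement form: Priya will criticize what.
'what' is the direct object of 'criticize'. Wh-movement fronts it, leaving a gap right after 'criticize':
Everyone was asking what Priya will criticize ___.

criticize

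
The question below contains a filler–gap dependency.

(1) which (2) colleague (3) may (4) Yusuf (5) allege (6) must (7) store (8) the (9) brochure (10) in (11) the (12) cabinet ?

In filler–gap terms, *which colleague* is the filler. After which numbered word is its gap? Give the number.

Before movement: Yusuf may allege which colleague must store the brochure in the cabinet.
The filler 'which colleague' is interpreted as the subject of the clause embedded under 'allege'. Wh-movement fronts it, leaving a gap right after 'allege':
Which colleague may Yusuf allege ___ must store the brochure in the cabinet?
'allege' is word 5.

5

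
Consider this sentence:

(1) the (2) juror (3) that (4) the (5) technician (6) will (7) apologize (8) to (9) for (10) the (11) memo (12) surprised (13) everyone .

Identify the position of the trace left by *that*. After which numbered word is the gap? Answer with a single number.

'that' is the object of the preposition 'to'. Wh-movement fronts it, leaving a gap right after 'to':
The juror that the technician will apologize to ___ for the memo surprised everyone.
'to' is word 8.

8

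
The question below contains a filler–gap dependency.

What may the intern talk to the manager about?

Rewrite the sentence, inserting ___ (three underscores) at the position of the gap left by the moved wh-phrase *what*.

What may the intern talk to the manager about ___?

In situ: The intern may talk to the manager about what.
The filler 'what' is interpreted as the object of the preposition 'about'. The gap is right after 'about'.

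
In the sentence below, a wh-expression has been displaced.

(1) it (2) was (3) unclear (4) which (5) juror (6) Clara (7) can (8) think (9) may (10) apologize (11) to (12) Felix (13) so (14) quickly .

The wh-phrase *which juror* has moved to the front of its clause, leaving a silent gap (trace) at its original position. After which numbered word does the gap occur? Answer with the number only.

8

Pre-movement form: Clara can think which juror may apologize to Felix so quickly.
'which juror' functions as the subject of the clause embedded under 'think'. Fronting leaves a gap immediately after 'think':
It was unclear which juror Clara can think ___ may apologize to Felix so quickly.
'think' is word 8.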